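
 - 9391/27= - 9391/27=- 347.81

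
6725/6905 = 1345/1381  =  0.97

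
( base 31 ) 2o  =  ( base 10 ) 86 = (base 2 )1010110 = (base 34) 2i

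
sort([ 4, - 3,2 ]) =[ - 3, 2,  4 ] 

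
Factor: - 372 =  -  2^2* 3^1*31^1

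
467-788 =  - 321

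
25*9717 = 242925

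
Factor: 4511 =13^1*347^1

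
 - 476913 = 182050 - 658963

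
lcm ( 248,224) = 6944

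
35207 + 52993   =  88200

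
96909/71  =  1364 + 65/71=1364.92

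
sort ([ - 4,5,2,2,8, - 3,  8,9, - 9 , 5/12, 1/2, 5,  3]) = [ - 9,- 4, - 3,5/12, 1/2, 2,2,3,5,  5,8,8, 9 ]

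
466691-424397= 42294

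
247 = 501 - 254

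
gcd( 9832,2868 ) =4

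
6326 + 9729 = 16055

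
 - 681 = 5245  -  5926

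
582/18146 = 291/9073 = 0.03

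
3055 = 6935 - 3880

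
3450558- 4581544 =  -  1130986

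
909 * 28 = 25452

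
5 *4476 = 22380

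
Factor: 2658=2^1*3^1*443^1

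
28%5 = 3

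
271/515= 271/515 = 0.53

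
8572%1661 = 267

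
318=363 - 45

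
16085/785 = 3217/157 = 20.49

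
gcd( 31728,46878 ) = 6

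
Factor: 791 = 7^1*113^1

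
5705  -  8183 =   -  2478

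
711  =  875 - 164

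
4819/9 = 4819/9 = 535.44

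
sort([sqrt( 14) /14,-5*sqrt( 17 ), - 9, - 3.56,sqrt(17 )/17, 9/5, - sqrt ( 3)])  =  [ - 5*sqrt( 17 ),-9,  -  3.56,  -  sqrt(3 ), sqrt( 17)/17 , sqrt(14)/14,9/5]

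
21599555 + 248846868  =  270446423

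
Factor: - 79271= - 17^1*4663^1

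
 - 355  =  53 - 408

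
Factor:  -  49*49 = -7^4   =  - 2401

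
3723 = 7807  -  4084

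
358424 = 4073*88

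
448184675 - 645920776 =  - 197736101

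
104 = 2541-2437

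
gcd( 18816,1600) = 64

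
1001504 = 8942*112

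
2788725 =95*29355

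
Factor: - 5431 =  - 5431^1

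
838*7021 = 5883598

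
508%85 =83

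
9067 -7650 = 1417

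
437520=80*5469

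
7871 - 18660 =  - 10789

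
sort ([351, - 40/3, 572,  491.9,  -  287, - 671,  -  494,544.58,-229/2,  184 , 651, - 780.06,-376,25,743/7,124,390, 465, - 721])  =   [ - 780.06, -721,-671,-494, - 376,  -  287,-229/2, - 40/3, 25,743/7, 124,184,  351,390,465,491.9,544.58, 572, 651]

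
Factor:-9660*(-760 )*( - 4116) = -30218025600 =- 2^7*3^2 *5^2*7^4*19^1*23^1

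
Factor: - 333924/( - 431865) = 2^2* 3^( - 2)*5^( - 1)*7^( - 1 )*457^ ( - 1)*27827^1 = 111308/143955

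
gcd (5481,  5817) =21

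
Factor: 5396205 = 3^1*5^1*359747^1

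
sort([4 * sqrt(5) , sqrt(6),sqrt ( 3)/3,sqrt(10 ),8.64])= [sqrt(3)/3,sqrt(6 ), sqrt (10),8.64,4*sqrt(5 )]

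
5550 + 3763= 9313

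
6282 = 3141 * 2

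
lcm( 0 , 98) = 0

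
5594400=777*7200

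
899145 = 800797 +98348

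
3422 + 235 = 3657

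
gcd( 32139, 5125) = 1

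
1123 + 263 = 1386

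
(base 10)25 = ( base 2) 11001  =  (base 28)p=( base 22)13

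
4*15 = 60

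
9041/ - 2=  - 4521 + 1/2 = -4520.50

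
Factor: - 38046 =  - 2^1*3^1*17^1*373^1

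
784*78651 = 61662384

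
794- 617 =177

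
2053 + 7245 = 9298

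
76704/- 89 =  -  76704/89 = - 861.84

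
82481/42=1963 +5/6 = 1963.83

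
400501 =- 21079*(-19)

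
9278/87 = 9278/87 = 106.64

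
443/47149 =443/47149 = 0.01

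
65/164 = 65/164 = 0.40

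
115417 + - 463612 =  -348195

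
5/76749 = 5/76749 = 0.00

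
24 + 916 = 940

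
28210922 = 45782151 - 17571229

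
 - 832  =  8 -840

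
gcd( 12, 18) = 6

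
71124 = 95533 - 24409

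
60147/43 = 60147/43 = 1398.77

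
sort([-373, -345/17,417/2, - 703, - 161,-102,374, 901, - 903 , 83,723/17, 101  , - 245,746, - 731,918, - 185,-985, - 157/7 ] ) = [- 985 , - 903,-731,  -  703, - 373 , - 245, - 185, - 161,  -  102, - 157/7, - 345/17,723/17, 83, 101,417/2,374,746,  901,918]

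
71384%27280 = 16824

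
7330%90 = 40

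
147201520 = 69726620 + 77474900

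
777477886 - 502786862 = 274691024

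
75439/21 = 10777/3 = 3592.33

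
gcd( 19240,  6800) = 40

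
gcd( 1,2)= 1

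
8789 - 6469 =2320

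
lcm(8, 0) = 0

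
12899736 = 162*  79628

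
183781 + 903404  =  1087185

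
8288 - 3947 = 4341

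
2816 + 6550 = 9366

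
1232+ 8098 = 9330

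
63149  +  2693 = 65842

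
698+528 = 1226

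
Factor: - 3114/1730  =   - 3^2*5^( - 1) = -9/5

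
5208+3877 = 9085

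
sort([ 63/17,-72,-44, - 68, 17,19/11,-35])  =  [ - 72,-68, - 44 ,-35, 19/11,63/17, 17]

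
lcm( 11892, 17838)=35676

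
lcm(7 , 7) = 7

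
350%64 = 30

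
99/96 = 1 + 1/32  =  1.03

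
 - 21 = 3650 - 3671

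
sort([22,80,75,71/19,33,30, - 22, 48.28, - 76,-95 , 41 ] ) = [-95, - 76, - 22, 71/19,22,  30,33,41,48.28,75, 80 ]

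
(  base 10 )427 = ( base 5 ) 3202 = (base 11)359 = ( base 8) 653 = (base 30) E7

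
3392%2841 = 551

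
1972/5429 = 1972/5429 = 0.36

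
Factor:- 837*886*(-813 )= 602906166 = 2^1*3^4*31^1*271^1*443^1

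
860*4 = 3440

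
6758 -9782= - 3024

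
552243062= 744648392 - 192405330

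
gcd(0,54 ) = 54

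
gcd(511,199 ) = 1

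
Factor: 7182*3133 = 2^1 * 3^3 * 7^1*13^1*19^1*241^1= 22501206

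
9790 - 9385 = 405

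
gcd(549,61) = 61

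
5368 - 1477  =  3891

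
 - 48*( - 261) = 12528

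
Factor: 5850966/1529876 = 2925483/764938 = 2^( - 1 )*3^1*11^1*37^(  -  1) * 10337^(-1)*88651^1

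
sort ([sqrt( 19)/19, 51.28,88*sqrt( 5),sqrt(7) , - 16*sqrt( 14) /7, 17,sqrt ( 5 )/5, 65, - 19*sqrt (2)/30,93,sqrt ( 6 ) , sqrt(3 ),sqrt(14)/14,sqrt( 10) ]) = [ - 16*sqrt( 14)/7, - 19*sqrt( 2) /30,sqrt( 19)/19, sqrt( 14 )/14, sqrt( 5 ) /5,sqrt(3),sqrt( 6),sqrt(7), sqrt( 10), 17,51.28 , 65, 93,88*sqrt ( 5)]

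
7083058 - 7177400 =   -  94342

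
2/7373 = 2/7373 = 0.00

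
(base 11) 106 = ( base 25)52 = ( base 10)127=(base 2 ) 1111111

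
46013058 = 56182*819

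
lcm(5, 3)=15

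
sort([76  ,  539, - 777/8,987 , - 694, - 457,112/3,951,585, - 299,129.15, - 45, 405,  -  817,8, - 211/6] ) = [-817,-694, - 457, -299,-777/8, - 45,  -  211/6,8,112/3,76,129.15, 405, 539,585,951 , 987]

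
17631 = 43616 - 25985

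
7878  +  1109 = 8987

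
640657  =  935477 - 294820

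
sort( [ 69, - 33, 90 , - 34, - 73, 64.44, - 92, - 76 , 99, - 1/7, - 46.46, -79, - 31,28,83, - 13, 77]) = [ - 92, - 79, - 76,  -  73, - 46.46, - 34 ,  -  33, - 31, - 13, - 1/7, 28,64.44, 69,77, 83, 90,99] 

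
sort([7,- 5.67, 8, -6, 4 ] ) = [ -6, - 5.67 , 4, 7, 8]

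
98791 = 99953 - 1162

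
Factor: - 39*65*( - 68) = 172380 = 2^2*3^1*5^1*13^2 * 17^1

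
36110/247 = 36110/247= 146.19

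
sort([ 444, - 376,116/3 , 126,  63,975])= [ - 376,116/3,63 , 126,444,975]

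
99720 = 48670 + 51050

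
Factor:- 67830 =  - 2^1*3^1*5^1*7^1*17^1 *19^1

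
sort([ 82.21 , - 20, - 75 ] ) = [ - 75,  -  20, 82.21 ]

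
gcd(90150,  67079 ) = 1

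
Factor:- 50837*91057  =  -23^1*29^1*37^1*107^1 * 1753^1 =-  4629064709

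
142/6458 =71/3229 = 0.02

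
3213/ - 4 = -804+3/4 = -803.25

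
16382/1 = 16382 = 16382.00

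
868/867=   868/867 = 1.00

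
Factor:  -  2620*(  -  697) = 1826140= 2^2*5^1*17^1*41^1*131^1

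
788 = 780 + 8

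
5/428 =5/428 = 0.01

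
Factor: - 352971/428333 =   -  459/557 = - 3^3*17^1 * 557^ ( - 1) 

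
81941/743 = 110 + 211/743 =110.28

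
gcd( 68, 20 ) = 4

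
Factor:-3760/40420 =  - 4/43 = - 2^2 * 43^(-1)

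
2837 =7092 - 4255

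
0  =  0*59175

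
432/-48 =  - 9+0/1 = - 9.00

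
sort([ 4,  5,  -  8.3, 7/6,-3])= [  -  8.3, - 3, 7/6, 4, 5]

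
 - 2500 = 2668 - 5168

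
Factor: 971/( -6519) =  - 3^( - 1 )*41^( - 1 )*53^(-1 )*971^1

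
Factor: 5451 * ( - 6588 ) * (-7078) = 2^3*3^4*23^1*61^1 * 79^1*3539^1 = 254179388664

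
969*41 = 39729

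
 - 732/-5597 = 732/5597 = 0.13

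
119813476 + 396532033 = 516345509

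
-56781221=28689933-85471154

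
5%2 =1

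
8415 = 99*85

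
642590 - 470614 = 171976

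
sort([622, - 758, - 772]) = [ - 772 , - 758, 622] 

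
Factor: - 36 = -2^2*3^2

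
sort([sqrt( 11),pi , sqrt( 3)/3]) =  [ sqrt( 3)/3, pi, sqrt( 11 )]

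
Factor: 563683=151^1 * 3733^1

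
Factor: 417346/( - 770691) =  - 2^1*3^ (-1) * 31^( - 1 ) * 8287^(-1)*208673^1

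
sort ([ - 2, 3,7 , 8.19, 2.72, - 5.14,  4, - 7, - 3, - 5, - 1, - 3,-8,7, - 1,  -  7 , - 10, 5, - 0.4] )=[ - 10,  -  8, - 7, - 7 , - 5.14, - 5, -3, - 3, - 2, - 1 ,-1, - 0.4,2.72, 3,4, 5, 7  ,  7, 8.19] 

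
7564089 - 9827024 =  - 2262935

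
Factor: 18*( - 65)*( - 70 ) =2^2*3^2*5^2 * 7^1*13^1 = 81900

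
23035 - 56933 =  - 33898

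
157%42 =31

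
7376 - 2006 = 5370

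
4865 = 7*695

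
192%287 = 192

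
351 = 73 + 278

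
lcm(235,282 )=1410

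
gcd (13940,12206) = 34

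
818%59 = 51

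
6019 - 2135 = 3884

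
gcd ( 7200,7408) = 16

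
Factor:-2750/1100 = -2^( - 1 )*5^1= - 5/2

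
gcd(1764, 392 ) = 196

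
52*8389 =436228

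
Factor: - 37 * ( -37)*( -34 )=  - 2^1*17^1*37^2= - 46546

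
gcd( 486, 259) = 1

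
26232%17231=9001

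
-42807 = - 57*751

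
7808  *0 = 0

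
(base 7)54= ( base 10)39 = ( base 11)36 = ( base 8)47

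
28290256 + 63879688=92169944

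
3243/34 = 95 + 13/34 = 95.38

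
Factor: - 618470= - 2^1 * 5^1*23^1*2689^1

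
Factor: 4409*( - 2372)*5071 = -2^2*11^1*461^1*593^1*4409^1 = - 53033268508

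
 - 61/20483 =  - 1 +20422/20483 = - 0.00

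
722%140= 22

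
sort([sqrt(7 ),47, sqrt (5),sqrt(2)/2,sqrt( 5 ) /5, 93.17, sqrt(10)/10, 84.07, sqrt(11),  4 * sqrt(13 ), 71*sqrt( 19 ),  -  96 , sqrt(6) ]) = [ - 96, sqrt( 10 ) /10, sqrt( 5 ) /5, sqrt( 2)/2,sqrt( 5),sqrt( 6) , sqrt( 7 ), sqrt( 11),4*sqrt (13 ),  47, 84.07, 93.17, 71*sqrt (19) ] 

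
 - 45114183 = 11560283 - 56674466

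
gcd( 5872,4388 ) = 4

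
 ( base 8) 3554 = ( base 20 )4f0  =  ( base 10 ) 1900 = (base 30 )23A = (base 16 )76C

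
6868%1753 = 1609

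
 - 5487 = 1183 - 6670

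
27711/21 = 9237/7  =  1319.57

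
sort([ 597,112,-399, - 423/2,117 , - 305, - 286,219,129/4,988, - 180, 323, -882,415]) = [-882, - 399, - 305, - 286, - 423/2, - 180,129/4, 112, 117, 219,323, 415, 597,988 ] 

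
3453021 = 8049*429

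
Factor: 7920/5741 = 2^4*3^2*5^1*11^1*5741^( - 1 )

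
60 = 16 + 44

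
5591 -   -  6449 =12040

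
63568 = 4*15892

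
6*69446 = 416676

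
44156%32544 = 11612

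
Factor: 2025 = 3^4 * 5^2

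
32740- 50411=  - 17671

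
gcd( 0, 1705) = 1705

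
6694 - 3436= 3258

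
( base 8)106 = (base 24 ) 2m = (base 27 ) 2g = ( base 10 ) 70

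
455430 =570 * 799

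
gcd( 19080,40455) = 45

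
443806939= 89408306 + 354398633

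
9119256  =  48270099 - 39150843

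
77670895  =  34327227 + 43343668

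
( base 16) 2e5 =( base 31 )ns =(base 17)29a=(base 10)741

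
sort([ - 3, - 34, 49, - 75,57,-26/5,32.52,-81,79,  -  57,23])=[ - 81, - 75 ,  -  57,- 34, - 26/5, - 3, 23,32.52,49, 57,79] 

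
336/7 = 48 =48.00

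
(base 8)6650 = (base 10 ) 3496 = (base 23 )6e0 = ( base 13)178c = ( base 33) 36v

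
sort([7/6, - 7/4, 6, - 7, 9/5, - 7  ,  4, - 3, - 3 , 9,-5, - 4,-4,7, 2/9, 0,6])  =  [ - 7, - 7, - 5,-4,-4,  -  3,- 3, - 7/4, 0,2/9, 7/6,9/5,  4,6,6, 7,  9]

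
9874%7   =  4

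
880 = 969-89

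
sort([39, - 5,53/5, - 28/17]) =[ - 5, - 28/17, 53/5, 39 ] 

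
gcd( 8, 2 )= 2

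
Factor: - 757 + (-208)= - 965 = - 5^1 * 193^1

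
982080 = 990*992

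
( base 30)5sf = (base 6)40443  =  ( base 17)1190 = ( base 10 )5355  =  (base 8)12353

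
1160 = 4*290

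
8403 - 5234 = 3169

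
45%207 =45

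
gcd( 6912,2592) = 864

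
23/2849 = 23/2849 =0.01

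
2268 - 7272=-5004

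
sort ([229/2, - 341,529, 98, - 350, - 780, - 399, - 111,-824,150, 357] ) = [- 824, - 780, - 399,-350, - 341, - 111, 98,229/2, 150,357,529]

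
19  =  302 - 283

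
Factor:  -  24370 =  - 2^1 * 5^1*2437^1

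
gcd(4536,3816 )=72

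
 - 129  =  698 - 827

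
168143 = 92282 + 75861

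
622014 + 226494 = 848508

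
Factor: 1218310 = 2^1*5^1*23^1*5297^1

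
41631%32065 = 9566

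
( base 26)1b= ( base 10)37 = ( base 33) 14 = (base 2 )100101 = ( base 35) 12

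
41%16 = 9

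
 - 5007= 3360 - 8367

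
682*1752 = 1194864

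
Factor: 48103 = 11^1*4373^1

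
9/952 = 9/952 = 0.01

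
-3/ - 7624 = 3/7624 = 0.00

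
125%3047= 125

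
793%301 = 191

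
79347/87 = 26449/29 = 912.03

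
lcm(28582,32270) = 1000370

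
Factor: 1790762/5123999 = 25222/72169 = 2^1*12611^1*72169^( - 1 )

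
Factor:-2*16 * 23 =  - 2^5*23^1 = - 736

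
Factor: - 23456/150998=-2^4 * 103^( - 1) = - 16/103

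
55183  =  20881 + 34302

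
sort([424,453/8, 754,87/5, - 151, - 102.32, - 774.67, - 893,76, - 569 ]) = [ -893, - 774.67, - 569, - 151, - 102.32, 87/5,453/8, 76,424, 754 ]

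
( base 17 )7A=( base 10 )129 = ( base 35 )3o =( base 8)201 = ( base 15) 89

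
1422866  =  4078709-2655843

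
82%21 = 19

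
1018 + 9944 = 10962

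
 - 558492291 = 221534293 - 780026584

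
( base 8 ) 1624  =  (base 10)916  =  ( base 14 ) 496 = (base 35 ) Q6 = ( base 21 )21d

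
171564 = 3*57188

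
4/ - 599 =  - 1+595/599 = - 0.01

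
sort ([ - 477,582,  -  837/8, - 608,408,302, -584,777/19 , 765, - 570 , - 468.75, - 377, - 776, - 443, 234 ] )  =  [  -  776, - 608, -584 , - 570,-477, - 468.75, - 443, - 377, - 837/8, 777/19,234,302,408, 582,765] 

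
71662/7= 71662/7 = 10237.43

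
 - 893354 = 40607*( - 22 )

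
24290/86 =12145/43 = 282.44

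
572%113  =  7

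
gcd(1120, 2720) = 160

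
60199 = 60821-622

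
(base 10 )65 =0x41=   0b1000001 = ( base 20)35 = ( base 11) 5a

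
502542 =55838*9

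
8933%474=401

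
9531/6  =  3177/2 = 1588.50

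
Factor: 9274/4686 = 3^ (  -  1)*11^(-1)*71^(-1)*4637^1 = 4637/2343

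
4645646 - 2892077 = 1753569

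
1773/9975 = 591/3325= 0.18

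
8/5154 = 4/2577  =  0.00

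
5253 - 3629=1624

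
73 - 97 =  - 24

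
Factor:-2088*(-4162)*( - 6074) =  - 52784614944 = -2^5* 3^2*29^1*2081^1 * 3037^1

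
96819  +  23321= 120140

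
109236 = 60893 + 48343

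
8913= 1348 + 7565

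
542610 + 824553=1367163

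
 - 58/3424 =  - 1 + 1683/1712= -0.02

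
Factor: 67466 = 2^1*7^1*61^1*79^1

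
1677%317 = 92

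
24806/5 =4961 + 1/5 =4961.20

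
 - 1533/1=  - 1533=- 1533.00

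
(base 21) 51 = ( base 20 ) 56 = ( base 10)106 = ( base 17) 64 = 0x6a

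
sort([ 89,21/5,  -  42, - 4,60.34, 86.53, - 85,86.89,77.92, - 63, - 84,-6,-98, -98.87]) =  [-98.87, - 98 ,-85,-84, - 63, - 42, - 6, - 4,21/5, 60.34,77.92,86.53,  86.89, 89 ] 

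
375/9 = 41 + 2/3 =41.67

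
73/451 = 73/451 = 0.16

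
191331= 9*21259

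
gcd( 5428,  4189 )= 59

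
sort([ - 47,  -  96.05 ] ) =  [ -96.05,  -  47 ]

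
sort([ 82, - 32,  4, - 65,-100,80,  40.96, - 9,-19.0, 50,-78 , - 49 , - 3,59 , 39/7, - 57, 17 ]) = [ - 100 , - 78 , - 65,-57, - 49, - 32, - 19.0,-9 , - 3, 4, 39/7,17, 40.96,50,  59,80,82]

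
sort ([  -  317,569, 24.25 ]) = [- 317,24.25,  569 ]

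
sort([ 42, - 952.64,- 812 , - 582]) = [  -  952.64, - 812, - 582, 42]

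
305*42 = 12810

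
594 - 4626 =  -  4032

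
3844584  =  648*5933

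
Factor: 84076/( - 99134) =-2^1*7^( - 1)*73^ ( - 1 )*97^(-1)*21019^1 = - 42038/49567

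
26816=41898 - 15082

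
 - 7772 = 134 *(  -  58 ) 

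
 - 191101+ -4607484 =-4798585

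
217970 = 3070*71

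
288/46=144/23 =6.26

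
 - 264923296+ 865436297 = 600513001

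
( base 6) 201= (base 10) 73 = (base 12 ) 61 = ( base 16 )49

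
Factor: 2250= 2^1*3^2 * 5^3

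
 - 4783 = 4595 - 9378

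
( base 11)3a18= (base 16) 1466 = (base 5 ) 131342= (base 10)5222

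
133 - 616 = -483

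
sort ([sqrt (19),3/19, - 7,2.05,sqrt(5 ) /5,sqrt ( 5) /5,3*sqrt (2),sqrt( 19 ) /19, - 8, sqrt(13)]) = [ - 8,-7,3/19,sqrt(19 )/19,sqrt( 5 )/5, sqrt(5 ) /5,2.05,sqrt( 13),  3*sqrt( 2),sqrt(19 )]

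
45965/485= 9193/97 = 94.77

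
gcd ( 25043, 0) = 25043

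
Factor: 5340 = 2^2*3^1 * 5^1*89^1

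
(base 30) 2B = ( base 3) 2122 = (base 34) 23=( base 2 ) 1000111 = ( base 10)71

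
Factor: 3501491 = 7^2*19^1* 3761^1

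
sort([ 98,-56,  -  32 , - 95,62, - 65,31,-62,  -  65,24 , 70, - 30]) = [-95,  -  65,- 65,- 62, - 56,-32, - 30,24,31, 62 , 70,98]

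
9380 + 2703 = 12083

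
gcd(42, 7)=7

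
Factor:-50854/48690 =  - 47/45= -3^(-2) * 5^(-1)*47^1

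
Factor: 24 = 2^3*3^1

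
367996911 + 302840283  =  670837194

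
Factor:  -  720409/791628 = - 2^(-2)  *3^(-1)*17^1*31^1*41^(- 1)*1367^1*1609^( - 1 ) 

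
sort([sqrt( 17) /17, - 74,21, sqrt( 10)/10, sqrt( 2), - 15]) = [-74, - 15,sqrt( 17) /17, sqrt(10 )/10,  sqrt( 2),21]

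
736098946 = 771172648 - 35073702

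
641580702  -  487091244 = 154489458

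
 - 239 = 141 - 380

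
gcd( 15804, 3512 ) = 1756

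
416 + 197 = 613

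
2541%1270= 1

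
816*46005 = 37540080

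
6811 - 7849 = - 1038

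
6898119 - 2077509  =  4820610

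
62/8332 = 31/4166 = 0.01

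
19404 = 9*2156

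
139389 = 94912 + 44477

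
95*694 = 65930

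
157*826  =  129682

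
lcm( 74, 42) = 1554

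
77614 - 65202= 12412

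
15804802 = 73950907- 58146105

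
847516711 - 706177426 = 141339285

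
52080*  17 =885360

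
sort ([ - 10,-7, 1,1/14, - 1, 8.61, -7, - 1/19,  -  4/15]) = [ - 10, - 7, - 7,-1,-4/15, - 1/19, 1/14, 1 , 8.61]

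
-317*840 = - 266280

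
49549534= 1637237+47912297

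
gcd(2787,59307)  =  3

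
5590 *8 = 44720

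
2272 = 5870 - 3598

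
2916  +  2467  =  5383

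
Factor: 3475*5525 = 19199375 = 5^4*13^1 *17^1 * 139^1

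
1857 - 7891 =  - 6034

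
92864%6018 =2594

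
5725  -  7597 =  -1872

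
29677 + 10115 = 39792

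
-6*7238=-43428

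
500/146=250/73 = 3.42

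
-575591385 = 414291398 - 989882783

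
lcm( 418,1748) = 19228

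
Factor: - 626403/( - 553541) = 3^1*23^( - 1 )*41^(  -  1)*59^1*587^(-1)*3539^1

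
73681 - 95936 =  - 22255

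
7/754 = 7/754 = 0.01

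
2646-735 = 1911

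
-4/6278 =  - 1 + 3137/3139  =  -0.00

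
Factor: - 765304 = - 2^3*271^1*353^1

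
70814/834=84 +379/417 = 84.91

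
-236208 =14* ( - 16872 )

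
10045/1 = 10045 =10045.00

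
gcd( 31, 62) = 31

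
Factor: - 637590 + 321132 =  - 2^1*3^2*17581^1=- 316458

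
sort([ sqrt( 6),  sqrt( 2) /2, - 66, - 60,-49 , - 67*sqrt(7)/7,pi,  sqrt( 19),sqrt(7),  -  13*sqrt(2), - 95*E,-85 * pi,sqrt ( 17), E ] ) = [ - 85*pi, - 95*E, - 66, - 60,  -  49, - 67*sqrt (7)/7, - 13*sqrt( 2) , sqrt(2) /2,  sqrt( 6 ),sqrt( 7),E,pi,sqrt( 17),sqrt(19)] 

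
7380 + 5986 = 13366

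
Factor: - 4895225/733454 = -2^(  -  1)*5^2*195809^1*366727^(-1)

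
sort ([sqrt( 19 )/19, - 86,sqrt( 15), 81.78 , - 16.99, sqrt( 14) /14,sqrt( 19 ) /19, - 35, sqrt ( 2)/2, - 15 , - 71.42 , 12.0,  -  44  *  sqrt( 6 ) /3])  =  [ - 86,-71.42 , - 44*sqrt( 6) /3, - 35, - 16.99 , - 15 , sqrt( 19 ) /19, sqrt(19 ) /19 , sqrt(14) /14, sqrt ( 2)/2 , sqrt( 15 ) , 12.0, 81.78 ] 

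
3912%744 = 192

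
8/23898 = 4/11949= 0.00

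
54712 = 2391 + 52321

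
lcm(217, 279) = 1953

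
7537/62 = 121  +  35/62 = 121.56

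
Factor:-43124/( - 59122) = 2^1* 7^( - 1 )  *  41^(-1) * 103^ ( - 1 ) * 10781^1 = 21562/29561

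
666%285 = 96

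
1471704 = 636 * 2314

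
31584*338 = 10675392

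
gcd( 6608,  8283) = 1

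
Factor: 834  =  2^1*3^1*139^1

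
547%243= 61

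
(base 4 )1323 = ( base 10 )123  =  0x7B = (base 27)4f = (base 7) 234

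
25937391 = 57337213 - 31399822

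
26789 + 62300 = 89089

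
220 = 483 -263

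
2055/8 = 2055/8 = 256.88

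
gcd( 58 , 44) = 2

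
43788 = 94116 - 50328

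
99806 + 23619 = 123425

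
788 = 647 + 141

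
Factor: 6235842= 2^1*3^1*1039307^1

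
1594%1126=468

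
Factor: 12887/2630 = 49/10 = 2^(  -  1)*5^ (  -  1)* 7^2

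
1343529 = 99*13571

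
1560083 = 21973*71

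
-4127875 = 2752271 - 6880146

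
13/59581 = 13/59581 = 0.00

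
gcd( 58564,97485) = 1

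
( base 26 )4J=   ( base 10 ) 123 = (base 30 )43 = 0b1111011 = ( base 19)69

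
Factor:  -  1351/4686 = -2^( - 1)*3^ ( -1)*7^1*11^( - 1) * 71^(  -  1)*193^1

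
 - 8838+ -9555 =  - 18393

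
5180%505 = 130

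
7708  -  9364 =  - 1656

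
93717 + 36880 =130597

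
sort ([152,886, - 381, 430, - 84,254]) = [ - 381, - 84,152,254,430, 886]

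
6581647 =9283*709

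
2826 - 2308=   518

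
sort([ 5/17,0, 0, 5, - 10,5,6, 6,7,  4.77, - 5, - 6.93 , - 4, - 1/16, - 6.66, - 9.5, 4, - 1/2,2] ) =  [-10,-9.5, - 6.93, - 6.66, - 5,  -  4, - 1/2, - 1/16, 0,0, 5/17,2, 4, 4.77,5 , 5, 6, 6, 7] 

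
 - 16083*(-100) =1608300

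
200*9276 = 1855200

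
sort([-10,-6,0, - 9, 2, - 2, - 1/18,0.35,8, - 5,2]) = [ - 10, - 9, -6,-5, - 2,-1/18,0,0.35,2,2,  8]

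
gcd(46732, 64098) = 2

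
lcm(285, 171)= 855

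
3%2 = 1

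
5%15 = 5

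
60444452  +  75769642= 136214094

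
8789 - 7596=1193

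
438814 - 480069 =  - 41255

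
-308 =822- 1130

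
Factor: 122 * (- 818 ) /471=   -  99796/471 = - 2^2 * 3^( - 1)*61^1*157^( - 1 )*409^1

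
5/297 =5/297 = 0.02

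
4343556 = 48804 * 89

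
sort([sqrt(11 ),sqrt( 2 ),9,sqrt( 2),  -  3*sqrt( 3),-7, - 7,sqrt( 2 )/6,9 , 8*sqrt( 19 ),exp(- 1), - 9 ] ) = [ - 9,-7, - 7,  -  3*sqrt( 3), sqrt( 2 )/6,exp( - 1),sqrt( 2),sqrt( 2), sqrt( 11),9,  9,8*sqrt( 19)]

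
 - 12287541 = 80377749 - 92665290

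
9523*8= 76184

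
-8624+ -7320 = -15944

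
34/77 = 34/77 = 0.44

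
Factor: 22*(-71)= -1562 = -2^1*11^1*71^1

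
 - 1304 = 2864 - 4168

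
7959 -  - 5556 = 13515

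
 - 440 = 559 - 999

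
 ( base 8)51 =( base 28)1d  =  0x29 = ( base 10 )41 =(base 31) 1a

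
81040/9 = 9004 + 4/9 = 9004.44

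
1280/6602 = 640/3301=0.19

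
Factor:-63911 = - 79^1*809^1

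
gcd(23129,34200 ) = 1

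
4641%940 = 881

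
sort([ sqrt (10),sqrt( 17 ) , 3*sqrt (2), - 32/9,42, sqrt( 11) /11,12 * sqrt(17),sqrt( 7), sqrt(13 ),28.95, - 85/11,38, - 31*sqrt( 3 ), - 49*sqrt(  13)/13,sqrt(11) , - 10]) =[ - 31*sqrt(3),- 49*sqrt(13 ) /13, -10,- 85/11, - 32/9,sqrt( 11 ) /11,sqrt(7),  sqrt(10),sqrt( 11 ) , sqrt( 13 ),sqrt( 17), 3*sqrt( 2 ), 28.95,38,42 , 12 * sqrt( 17 )] 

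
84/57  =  1 + 9/19 = 1.47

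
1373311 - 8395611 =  - 7022300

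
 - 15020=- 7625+-7395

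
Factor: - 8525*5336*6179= -281079002600 =- 2^3*5^2*11^1*23^1*29^1*31^1*37^1*167^1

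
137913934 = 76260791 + 61653143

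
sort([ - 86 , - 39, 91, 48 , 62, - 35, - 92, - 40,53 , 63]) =[ - 92, - 86,-40, - 39,-35, 48, 53,62,63, 91 ]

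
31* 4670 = 144770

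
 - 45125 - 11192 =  - 56317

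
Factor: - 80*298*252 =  - 6007680   =  - 2^7*3^2*5^1*7^1*149^1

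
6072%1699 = 975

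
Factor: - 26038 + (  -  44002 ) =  - 2^3*5^1*17^1*103^1 = - 70040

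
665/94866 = 665/94866 = 0.01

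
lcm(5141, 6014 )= 318742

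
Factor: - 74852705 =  - 5^1 * 14970541^1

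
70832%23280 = 992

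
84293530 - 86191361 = -1897831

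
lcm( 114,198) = 3762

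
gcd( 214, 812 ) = 2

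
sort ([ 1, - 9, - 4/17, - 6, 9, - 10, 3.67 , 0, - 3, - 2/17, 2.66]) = [ - 10, - 9 ,-6, - 3, - 4/17, - 2/17, 0,1, 2.66,3.67  ,  9 ]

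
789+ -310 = 479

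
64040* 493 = 31571720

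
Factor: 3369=3^1*1123^1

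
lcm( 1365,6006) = 30030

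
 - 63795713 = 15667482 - 79463195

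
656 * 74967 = 49178352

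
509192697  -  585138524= - 75945827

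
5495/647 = 8+319/647 = 8.49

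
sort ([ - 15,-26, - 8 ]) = [-26, - 15 , - 8]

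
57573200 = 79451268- 21878068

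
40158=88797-48639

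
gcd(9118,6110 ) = 94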